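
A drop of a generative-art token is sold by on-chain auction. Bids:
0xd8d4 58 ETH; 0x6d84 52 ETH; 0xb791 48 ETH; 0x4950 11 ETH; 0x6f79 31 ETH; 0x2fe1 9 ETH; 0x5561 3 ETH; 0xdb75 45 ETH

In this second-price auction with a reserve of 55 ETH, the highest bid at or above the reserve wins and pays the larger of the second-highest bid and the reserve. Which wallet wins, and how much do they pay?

Bids in order: 58 (0xd8d4) > 52 (0x6d84) > 48 (0xb791) > 45 (0xdb75) > 31 (0x6f79) > 11 (0x4950) > …
Highest eligible bid: 0xd8d4 at 58 ETH.
max(second-highest 52 ETH, reserve 55 ETH) = 55 ETH.

0xd8d4 pays 55 ETH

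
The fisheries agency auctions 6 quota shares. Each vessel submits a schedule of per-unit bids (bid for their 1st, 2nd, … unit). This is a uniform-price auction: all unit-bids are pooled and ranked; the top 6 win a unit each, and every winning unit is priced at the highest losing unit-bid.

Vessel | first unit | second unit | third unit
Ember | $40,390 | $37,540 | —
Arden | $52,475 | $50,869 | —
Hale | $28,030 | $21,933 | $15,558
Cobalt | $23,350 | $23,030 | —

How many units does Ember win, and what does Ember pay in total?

Pooled unit-bids ranked (top 6): 52,475 (Arden-1), 50,869 (Arden-2), 40,390 (Ember-1), 37,540 (Ember-2), 28,030 (Hale-1), 23,350 (Cobalt-1)
The (k+1)-th unit-bid is $23,030.
Ember wins 2 unit(s) at $23,030 each.

Ember: 2 units, pays $46,060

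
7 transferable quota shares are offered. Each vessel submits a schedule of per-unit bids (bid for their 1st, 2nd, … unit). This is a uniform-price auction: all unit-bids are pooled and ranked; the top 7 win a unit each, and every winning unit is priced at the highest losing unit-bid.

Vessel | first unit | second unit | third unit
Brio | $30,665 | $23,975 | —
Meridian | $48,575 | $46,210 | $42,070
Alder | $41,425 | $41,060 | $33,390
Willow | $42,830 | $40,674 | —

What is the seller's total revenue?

Total revenue: $233,730

Pooled unit-bids ranked (top 7): 48,575 (Meridian-1), 46,210 (Meridian-2), 42,830 (Willow-1), 42,070 (Meridian-3), 41,425 (Alder-1), 41,060 (Alder-2), 40,674 (Willow-2)
Highest rejected unit-bid = $33,390.
Allocation: Alder 2, Meridian 3, Willow 2. Every unit priced at $33,390.
Revenue = 7 × 33,390 = $233,730.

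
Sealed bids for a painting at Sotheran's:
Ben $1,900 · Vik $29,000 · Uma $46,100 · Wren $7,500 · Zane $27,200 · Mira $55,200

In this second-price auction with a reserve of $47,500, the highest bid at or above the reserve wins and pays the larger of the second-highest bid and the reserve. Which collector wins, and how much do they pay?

Mira pays $47,500

Bids in order: 55,200 (Mira) > 46,100 (Uma) > 29,000 (Vik) > 27,200 (Zane) > 7,500 (Wren) > 1,900 (Ben)
Mira has the top bid at or above the reserve ($55,200).
Second-highest bid $46,100 is below the reserve $47,500, so the reserve binds → payment $47,500.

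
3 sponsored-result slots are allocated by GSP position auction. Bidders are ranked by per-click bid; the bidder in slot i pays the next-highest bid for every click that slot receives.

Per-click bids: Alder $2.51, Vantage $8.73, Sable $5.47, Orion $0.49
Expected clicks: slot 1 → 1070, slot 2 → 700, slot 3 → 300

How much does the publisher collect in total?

Ranked by bid: $8.73 (Vantage) > $5.47 (Sable) > $2.51 (Alder) > $0.49 (Orion)
Slot 1: Vantage pays $5.47 × 1070 = $5852.90
Slot 2: Sable pays $2.51 × 700 = $1757.00
Slot 3: Alder pays $0.49 × 300 = $147.00
Total = $7756.90

Total revenue: $7756.90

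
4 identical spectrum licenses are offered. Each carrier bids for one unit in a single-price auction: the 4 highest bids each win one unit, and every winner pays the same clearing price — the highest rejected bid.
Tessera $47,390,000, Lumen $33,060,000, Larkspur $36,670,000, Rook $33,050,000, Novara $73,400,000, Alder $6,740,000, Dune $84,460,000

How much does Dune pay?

Dune pays $33,060,000

Sorting: 84,460,000 (Dune), 73,400,000 (Novara), 47,390,000 (Tessera), 36,670,000 (Larkspur), 33,060,000 (Lumen), 33,050,000 (Rook), …
Top 4: Dune, Novara, Tessera, Larkspur.
Clearing price = highest rejected bid = $33,060,000.
Dune wins → pays $33,060,000.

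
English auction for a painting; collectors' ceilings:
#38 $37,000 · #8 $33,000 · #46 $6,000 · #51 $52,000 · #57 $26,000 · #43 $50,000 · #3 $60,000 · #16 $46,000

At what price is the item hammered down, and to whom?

#3 wins at $52,000

Rule: the price rises until one bidder remains; the winner pays the price at which the last rival dropped out.
Sorting limits: 60,000 (#3) > 52,000 (#51) > 50,000 (#43) > 46,000 (#16) > 37,000 (#38) > 33,000 (#8) > …
#51 is the last rival to drop out, at $52,000; #3 remains and wins at that price.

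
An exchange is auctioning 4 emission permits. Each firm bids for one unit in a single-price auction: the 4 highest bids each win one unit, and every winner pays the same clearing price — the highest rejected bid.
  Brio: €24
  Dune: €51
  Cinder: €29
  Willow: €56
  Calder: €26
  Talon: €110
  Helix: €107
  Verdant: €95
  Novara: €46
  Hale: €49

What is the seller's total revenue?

Total revenue: €204

Sorting: 110 (Talon), 107 (Helix), 95 (Verdant), 56 (Willow), 51 (Dune), 49 (Hale), …
The 4 highest are Talon, Helix, Verdant, Willow.
Highest unsuccessful bid: €51 → clearing price.
Total revenue = 4 × €51 = €204.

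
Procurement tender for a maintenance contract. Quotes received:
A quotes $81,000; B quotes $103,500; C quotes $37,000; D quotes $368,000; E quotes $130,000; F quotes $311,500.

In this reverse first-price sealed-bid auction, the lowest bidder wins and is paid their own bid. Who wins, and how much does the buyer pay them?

C is paid $37,000

Reverse first-price sealed-bid auction: the lowest bidder wins and is paid their own bid.
Bids ranked: 37,000 (C) < 81,000 (A) < 103,500 (B) < 130,000 (E) < 311,500 (F) < 368,000 (D)
First-price: C is paid what they bid, $37,000.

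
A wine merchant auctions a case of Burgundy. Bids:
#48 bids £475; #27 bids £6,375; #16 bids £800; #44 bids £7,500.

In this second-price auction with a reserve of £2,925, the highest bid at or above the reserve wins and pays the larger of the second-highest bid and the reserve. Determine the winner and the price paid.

Bids in order: 7,500 (#44) > 6,375 (#27) > 800 (#16) > 475 (#48)
Highest eligible bid: #44 at £7,500.
Second-highest bid £6,375 exceeds the reserve £2,925 → payment £6,375.

#44 pays £6,375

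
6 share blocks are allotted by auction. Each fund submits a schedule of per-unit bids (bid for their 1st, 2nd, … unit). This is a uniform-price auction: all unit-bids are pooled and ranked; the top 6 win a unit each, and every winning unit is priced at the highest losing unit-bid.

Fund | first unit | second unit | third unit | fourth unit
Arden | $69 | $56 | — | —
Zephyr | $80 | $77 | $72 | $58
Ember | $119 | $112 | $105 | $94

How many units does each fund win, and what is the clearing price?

Ember 4, Zephyr 2; clearing price $72

Merging the schedules and taking the best 6: 119 (Ember-1), 112 (Ember-2), 105 (Ember-3), 94 (Ember-4), 80 (Zephyr-1), 77 (Zephyr-2)
First bid not allocated: $72.
Allocation: Ember 4, Zephyr 2.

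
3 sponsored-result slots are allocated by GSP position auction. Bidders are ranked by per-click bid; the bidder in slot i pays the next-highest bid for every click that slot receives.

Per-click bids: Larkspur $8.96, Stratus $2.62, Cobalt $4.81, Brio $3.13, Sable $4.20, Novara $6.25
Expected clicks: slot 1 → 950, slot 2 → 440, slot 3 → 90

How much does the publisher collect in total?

Sorting advertisers: $8.96 (Larkspur) > $6.25 (Novara) > $4.81 (Cobalt) > $4.20 (Sable) > …
Slot 1: Larkspur pays $6.25 × 950 = $5937.50
Slot 2: Novara pays $4.81 × 440 = $2116.40
Slot 3: Cobalt pays $4.20 × 90 = $378.00
Total = $8431.90

Total revenue: $8431.90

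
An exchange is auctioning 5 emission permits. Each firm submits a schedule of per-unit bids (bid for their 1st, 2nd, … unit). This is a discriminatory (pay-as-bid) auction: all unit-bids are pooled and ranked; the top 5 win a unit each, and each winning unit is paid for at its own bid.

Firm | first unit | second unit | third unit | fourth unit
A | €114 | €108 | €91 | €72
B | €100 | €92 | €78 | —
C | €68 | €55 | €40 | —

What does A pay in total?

A pays €313

Merging the schedules and taking the best 5: 114 (A-1), 108 (A-2), 100 (B-1), 92 (B-2), 91 (A-3)
Next rejected bid: €78 (not a price — pay-as-bid).
A's winning unit-bids: 114 + 108 + 91 = €313.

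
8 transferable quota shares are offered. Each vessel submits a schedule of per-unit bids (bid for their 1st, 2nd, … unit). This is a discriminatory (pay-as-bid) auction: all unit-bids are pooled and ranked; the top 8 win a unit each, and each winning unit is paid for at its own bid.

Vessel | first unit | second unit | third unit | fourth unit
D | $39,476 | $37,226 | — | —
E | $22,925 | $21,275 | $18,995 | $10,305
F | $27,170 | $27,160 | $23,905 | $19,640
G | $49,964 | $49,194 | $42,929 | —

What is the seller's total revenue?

Merging the schedules and taking the best 8: 49,964 (G-1), 49,194 (G-2), 42,929 (G-3), 39,476 (D-1), 37,226 (D-2), 27,170 (F-1), 27,160 (F-2), 23,905 (F-3)
Next rejected bid: $22,925 (not a price — pay-as-bid).
Each winning unit pays its own bid.
Revenue = 49,964 + 49,194 + 42,929 + 39,476 + 37,226 + 27,170 + 27,160 + 23,905 = $297,024.

Total revenue: $297,024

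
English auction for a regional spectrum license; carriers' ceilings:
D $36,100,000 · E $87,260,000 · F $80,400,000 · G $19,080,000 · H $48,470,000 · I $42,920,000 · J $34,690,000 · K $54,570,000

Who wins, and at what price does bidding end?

Rule: the price rises until one bidder remains; the winner pays the price at which the last rival dropped out.
Sorting limits: 87,260,000 (E) > 80,400,000 (F) > 54,570,000 (K) > 48,470,000 (H) > 42,920,000 (I) > 36,100,000 (D) > …
F is the last rival to drop out, at $80,400,000; E remains and wins at that price.

E wins at $80,400,000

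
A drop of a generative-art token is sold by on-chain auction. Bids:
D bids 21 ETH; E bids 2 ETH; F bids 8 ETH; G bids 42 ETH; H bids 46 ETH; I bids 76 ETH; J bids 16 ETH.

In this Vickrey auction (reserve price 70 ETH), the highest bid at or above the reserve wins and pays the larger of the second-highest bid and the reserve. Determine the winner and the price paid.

I pays 70 ETH

Sorting bids: 76 (I) > 46 (H) > 42 (G) > 21 (D) > 16 (J) > 8 (F) > …
Highest eligible bid: I at 76 ETH.
Second-highest bid 46 ETH is below the reserve 70 ETH, so the reserve binds → payment 70 ETH.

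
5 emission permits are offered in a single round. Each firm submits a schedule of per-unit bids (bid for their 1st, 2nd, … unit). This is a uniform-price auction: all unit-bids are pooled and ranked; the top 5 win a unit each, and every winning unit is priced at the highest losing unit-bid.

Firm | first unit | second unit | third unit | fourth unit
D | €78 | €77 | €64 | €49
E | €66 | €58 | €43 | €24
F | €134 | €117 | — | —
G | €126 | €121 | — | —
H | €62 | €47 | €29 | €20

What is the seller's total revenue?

Pooled unit-bids ranked (top 5): 134 (F-1), 126 (G-1), 121 (G-2), 117 (F-2), 78 (D-1)
Highest rejected unit-bid = €77.
Allocation: D 1, F 2, G 2. Every unit priced at €77.
Revenue = 5 × 77 = €385.

Total revenue: €385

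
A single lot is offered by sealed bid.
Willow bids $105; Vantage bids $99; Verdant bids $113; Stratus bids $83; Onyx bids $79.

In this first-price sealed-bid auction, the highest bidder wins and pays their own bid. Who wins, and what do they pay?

Verdant pays $113

Bids in order: 113 (Verdant) > 105 (Willow) > 99 (Vantage) > 83 (Stratus) > 79 (Onyx)
Verdant is highest → pays own bid, $113.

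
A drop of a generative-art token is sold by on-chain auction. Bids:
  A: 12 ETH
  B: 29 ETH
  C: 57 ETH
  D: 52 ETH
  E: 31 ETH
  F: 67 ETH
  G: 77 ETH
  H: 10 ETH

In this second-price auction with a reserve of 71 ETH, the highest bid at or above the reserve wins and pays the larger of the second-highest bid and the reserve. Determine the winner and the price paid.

Rule: the highest bid at or above the reserve wins and pays the larger of the second-highest bid and the reserve.
Bids ranked: 77 (G) > 67 (F) > 57 (C) > 52 (D) > 31 (E) > 29 (B) > …
G has the top bid at or above the reserve (77 ETH).
max(second-highest 67 ETH, reserve 71 ETH) = 71 ETH.

G pays 71 ETH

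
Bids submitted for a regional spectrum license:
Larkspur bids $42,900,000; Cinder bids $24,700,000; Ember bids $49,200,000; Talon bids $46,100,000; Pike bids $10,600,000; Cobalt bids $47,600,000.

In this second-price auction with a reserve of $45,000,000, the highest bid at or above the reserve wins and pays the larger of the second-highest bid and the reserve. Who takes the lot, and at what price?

Sorting bids: 49,200,000 (Ember) > 47,600,000 (Cobalt) > 46,100,000 (Talon) > 42,900,000 (Larkspur) > 24,700,000 (Cinder) > 10,600,000 (Pike)
Ember has the top bid at or above the reserve ($49,200,000).
Second-highest bid $47,600,000 exceeds the reserve $45,000,000 → payment $47,600,000.

Ember pays $47,600,000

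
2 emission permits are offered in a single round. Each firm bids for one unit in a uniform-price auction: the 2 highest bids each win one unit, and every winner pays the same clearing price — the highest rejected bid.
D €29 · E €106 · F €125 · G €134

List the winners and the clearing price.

Ordering the bids: 134 (G), 125 (F), 106 (E), 29 (D)
Top 2: G, F.
First losing bid is E's €106, which sets the uniform price.

G, F; each pays €106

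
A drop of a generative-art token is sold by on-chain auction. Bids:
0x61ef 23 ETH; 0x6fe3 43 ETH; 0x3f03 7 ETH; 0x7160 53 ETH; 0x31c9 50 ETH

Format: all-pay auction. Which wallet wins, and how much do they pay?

Rule: the highest bidder wins the item, but every bidder pays their own bid.
Bids in order: 53 (0x7160) > 50 (0x31c9) > 43 (0x6fe3) > 23 (0x61ef) > 7 (0x3f03)
0x7160 is highest and takes the item; every bidder forfeits their bid.

0x7160 pays 53 ETH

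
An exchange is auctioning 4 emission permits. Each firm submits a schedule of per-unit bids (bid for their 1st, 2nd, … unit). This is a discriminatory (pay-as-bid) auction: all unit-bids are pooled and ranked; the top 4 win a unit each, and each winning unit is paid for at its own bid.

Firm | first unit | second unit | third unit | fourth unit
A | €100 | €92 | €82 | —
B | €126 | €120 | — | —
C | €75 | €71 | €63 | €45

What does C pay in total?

Pooled unit-bids ranked (top 4): 126 (B-1), 120 (B-2), 100 (A-1), 92 (A-2)
Next rejected bid: €82 (not a price — pay-as-bid).
C wins no units.

C pays €0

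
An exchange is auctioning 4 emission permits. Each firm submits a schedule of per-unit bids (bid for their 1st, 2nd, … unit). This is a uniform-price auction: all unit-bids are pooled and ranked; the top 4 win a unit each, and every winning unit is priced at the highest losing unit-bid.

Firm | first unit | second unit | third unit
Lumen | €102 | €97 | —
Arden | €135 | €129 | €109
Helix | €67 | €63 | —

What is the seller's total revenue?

Total revenue: €388

All unit-bids, highest first — top 4: 135 (Arden-1), 129 (Arden-2), 109 (Arden-3), 102 (Lumen-1)
First bid not allocated: €97.
Allocation: Arden 3, Lumen 1. Every unit priced at €97.
Revenue = 4 × 97 = €388.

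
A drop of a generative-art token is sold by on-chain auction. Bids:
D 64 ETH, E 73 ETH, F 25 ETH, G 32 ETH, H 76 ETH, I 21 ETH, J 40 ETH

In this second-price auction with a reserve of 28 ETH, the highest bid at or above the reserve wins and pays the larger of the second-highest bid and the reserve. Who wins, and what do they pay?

Sorting bids: 76 (H) > 73 (E) > 64 (D) > 40 (J) > 32 (G) > 25 (F) > …
H has the top bid at or above the reserve (76 ETH).
Second-highest bid 73 ETH exceeds the reserve 28 ETH → payment 73 ETH.

H pays 73 ETH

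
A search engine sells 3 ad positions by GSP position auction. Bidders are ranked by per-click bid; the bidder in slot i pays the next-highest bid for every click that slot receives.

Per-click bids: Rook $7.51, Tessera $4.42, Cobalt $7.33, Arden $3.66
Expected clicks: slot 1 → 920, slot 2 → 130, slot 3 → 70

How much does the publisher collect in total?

Total revenue: $7574.40

Per-click bids in order: $7.51 (Rook) > $7.33 (Cobalt) > $4.42 (Tessera) > $3.66 (Arden)
Slot 1: Rook pays $7.33 × 920 = $6743.60
Slot 2: Cobalt pays $4.42 × 130 = $574.60
Slot 3: Tessera pays $3.66 × 70 = $256.20
Total = $7574.40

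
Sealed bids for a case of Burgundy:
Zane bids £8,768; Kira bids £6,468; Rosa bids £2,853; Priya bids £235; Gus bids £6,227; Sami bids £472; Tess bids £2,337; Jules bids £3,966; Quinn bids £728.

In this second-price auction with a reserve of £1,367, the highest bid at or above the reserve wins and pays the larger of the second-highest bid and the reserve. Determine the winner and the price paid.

Rule: the highest bid at or above the reserve wins and pays the larger of the second-highest bid and the reserve.
Bids in order: 8,768 (Zane) > 6,468 (Kira) > 6,227 (Gus) > 3,966 (Jules) > 2,853 (Rosa) > 2,337 (Tess) > …
Highest eligible bid: Zane at £8,768.
Second-highest bid £6,468 exceeds the reserve £1,367 → payment £6,468.

Zane pays £6,468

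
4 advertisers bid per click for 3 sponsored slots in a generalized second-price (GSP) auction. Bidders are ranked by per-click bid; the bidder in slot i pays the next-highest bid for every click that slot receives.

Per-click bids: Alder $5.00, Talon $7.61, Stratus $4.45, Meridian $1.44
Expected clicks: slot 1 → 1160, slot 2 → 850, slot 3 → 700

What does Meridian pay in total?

Meridian pays $0.00

Sorting advertisers: $7.61 (Talon) > $5.00 (Alder) > $4.45 (Stratus) > $1.44 (Meridian)
Meridian ranks below slot 3 → no slot, pays nothing.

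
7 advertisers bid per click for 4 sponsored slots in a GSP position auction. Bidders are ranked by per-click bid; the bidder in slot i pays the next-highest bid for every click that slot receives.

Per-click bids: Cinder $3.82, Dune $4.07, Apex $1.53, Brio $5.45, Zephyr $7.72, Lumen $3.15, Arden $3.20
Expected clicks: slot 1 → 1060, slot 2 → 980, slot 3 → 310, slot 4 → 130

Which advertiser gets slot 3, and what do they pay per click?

Dune; $3.82 per click

Ranked by bid: $7.72 (Zephyr) > $5.45 (Brio) > $4.07 (Dune) > $3.82 (Cinder) > $3.20 (Arden) > …
Slot 3 goes to the third-ranked bidder, Dune, who pays the next bid down: $3.82/click.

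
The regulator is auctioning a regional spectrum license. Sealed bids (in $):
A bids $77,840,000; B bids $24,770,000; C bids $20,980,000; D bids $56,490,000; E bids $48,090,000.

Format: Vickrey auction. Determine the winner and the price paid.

Sorting bids: 77,840,000 (A) > 56,490,000 (D) > 48,090,000 (E) > 24,770,000 (B) > 20,980,000 (C)
A wins with the highest bid; price is set by the runner-up at $56,490,000.

A pays $56,490,000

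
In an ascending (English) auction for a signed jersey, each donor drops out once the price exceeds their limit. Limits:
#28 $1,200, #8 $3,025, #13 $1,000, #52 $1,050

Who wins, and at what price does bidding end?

Limits ranked: 3,025 (#8) > 1,200 (#28) > 1,050 (#52) > 1,000 (#13)
Bidding ends when #28 exits at $1,200; #8 takes it.

#8 wins at $1,200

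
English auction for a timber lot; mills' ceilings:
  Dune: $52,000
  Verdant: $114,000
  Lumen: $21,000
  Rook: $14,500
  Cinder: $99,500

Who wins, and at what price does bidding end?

Verdant wins at $99,500

Open ascending-bid auction: the price rises until one bidder remains; the winner pays the price at which the last rival dropped out.
Limits ranked: 114,000 (Verdant) > 99,500 (Cinder) > 52,000 (Dune) > 21,000 (Lumen) > 14,500 (Rook)
Cinder is the last rival to drop out, at $99,500; Verdant remains and wins at that price.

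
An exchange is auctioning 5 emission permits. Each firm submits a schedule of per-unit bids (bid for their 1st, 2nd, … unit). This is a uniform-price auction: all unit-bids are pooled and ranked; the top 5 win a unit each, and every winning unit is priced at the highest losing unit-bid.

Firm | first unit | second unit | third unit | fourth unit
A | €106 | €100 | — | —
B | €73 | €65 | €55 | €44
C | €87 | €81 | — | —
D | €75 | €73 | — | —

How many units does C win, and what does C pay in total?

Pooled unit-bids ranked (top 5): 106 (A-1), 100 (A-2), 87 (C-1), 81 (C-2), 75 (D-1)
Highest rejected unit-bid = €73.
C wins 2 unit(s) at €73 each.

C: 2 units, pays €146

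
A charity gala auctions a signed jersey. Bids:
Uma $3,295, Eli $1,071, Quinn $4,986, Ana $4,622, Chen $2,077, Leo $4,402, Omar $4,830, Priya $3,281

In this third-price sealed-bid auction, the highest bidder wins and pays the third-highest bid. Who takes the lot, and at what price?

Third-price sealed-bid auction: the highest bidder wins and pays the third-highest bid.
Sorting bids: 4,986 (Quinn) > 4,830 (Omar) > 4,622 (Ana) > 4,402 (Leo) > 3,295 (Uma) > 3,281 (Priya) > …
Quinn is highest; pays the third-highest bid, $4,622.

Quinn pays $4,622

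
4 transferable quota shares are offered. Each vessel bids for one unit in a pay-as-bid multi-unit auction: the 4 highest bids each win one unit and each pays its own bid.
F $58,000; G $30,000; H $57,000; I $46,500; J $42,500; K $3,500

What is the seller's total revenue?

Total revenue: $204,000

Ordering the bids: 58,000 (F), 57,000 (H), 46,500 (I), 42,500 (J), 30,000 (G), 3,500 (K)
The 4 highest are F, H, I, J.
Total revenue = 58,000 + 57,000 + 46,500 + 42,500 = $204,000.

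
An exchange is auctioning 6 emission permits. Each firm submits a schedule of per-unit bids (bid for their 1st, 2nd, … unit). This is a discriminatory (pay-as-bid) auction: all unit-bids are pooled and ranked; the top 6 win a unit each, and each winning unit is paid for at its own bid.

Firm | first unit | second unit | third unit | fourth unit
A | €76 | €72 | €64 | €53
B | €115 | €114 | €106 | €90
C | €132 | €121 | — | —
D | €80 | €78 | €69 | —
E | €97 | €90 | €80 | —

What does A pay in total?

A pays €0

Pooled unit-bids ranked (top 6): 132 (C-1), 121 (C-2), 115 (B-1), 114 (B-2), 106 (B-3), 97 (E-1)
Next rejected bid: €90 (not a price — pay-as-bid).
A wins no units.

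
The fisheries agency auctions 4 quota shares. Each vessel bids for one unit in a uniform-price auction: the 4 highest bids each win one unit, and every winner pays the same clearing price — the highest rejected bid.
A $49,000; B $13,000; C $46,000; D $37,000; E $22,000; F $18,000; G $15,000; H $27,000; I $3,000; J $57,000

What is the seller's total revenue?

Total revenue: $108,000

Sorting: 57,000 (J), 49,000 (A), 46,000 (C), 37,000 (D), 27,000 (H), 22,000 (E), …
Top 4: J, A, C, D.
Highest unsuccessful bid: $27,000 → clearing price.
Total revenue = 4 × $27,000 = $108,000.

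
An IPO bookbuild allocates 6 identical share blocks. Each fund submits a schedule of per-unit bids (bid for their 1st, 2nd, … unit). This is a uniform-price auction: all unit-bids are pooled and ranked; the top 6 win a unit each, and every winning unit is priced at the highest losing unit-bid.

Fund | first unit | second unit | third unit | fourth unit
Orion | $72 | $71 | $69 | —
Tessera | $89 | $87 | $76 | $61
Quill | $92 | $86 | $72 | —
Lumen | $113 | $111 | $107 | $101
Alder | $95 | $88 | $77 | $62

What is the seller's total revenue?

Total revenue: $534

Merging the schedules and taking the best 6: 113 (Lumen-1), 111 (Lumen-2), 107 (Lumen-3), 101 (Lumen-4), 95 (Alder-1), 92 (Quill-1)
The (k+1)-th unit-bid is $89.
Allocation: Alder 1, Lumen 4, Quill 1. Every unit priced at $89.
Revenue = 6 × 89 = $534.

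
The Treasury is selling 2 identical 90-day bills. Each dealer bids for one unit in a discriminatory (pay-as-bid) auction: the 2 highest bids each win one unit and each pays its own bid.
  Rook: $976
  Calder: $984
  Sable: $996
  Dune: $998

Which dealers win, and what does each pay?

Sorting: 998 (Dune), 996 (Sable), 984 (Calder), 976 (Rook)
The 2 highest are Dune, Sable.
Each winner pays its own bid: Dune $998, Sable $996.

Dune $998, Sable $996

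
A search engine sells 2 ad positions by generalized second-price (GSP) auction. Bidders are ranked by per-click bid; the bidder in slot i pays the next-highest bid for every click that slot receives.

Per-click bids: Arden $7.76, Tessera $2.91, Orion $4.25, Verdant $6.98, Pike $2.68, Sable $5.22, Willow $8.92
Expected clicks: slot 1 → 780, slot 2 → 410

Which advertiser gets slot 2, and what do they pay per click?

Arden; $6.98 per click

Ranked by bid: $8.92 (Willow) > $7.76 (Arden) > $6.98 (Verdant) > …
Slot 2 goes to the second-ranked bidder, Arden, who pays the next bid down: $6.98/click.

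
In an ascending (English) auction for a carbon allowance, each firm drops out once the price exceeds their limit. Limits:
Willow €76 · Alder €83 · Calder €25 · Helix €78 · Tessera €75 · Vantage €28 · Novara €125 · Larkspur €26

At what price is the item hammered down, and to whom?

Sorting limits: 125 (Novara) > 83 (Alder) > 78 (Helix) > 76 (Willow) > 75 (Tessera) > 28 (Vantage) > …
Alder is the last rival to drop out, at €83; Novara remains and wins at that price.

Novara wins at €83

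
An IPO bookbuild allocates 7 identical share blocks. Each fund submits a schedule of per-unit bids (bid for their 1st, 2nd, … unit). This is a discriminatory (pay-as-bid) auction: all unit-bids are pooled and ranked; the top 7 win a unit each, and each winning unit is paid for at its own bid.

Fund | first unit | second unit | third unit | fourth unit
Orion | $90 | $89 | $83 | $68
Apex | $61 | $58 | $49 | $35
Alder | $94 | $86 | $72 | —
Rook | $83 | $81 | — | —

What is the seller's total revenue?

Pooled unit-bids ranked (top 7): 94 (Alder-1), 90 (Orion-1), 89 (Orion-2), 86 (Alder-2), 83 (Orion-3), 83 (Rook-1), 81 (Rook-2)
Next rejected bid: $72 (not a price — pay-as-bid).
Each winning unit pays its own bid.
Revenue = 94 + 90 + 89 + 86 + 83 + 83 + 81 = $606.

Total revenue: $606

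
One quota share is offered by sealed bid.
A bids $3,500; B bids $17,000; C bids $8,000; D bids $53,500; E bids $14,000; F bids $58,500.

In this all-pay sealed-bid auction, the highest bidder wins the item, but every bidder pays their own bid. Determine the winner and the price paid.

F pays $58,500

Bids ranked: 58,500 (F) > 53,500 (D) > 17,000 (B) > 14,000 (E) > 8,000 (C) > 3,500 (A)
F wins with the top bid; all bids are sunk regardless.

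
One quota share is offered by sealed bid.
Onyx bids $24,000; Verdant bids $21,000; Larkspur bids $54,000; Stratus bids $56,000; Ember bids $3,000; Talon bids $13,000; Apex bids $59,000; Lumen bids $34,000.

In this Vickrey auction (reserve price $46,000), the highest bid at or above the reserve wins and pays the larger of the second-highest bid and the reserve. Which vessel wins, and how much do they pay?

Apex pays $56,000

Bids ranked: 59,000 (Apex) > 56,000 (Stratus) > 54,000 (Larkspur) > 34,000 (Lumen) > 24,000 (Onyx) > 21,000 (Verdant) > …
Highest eligible bid: Apex at $59,000.
max(second-highest $56,000, reserve $46,000) = $56,000; the reserve does not bind.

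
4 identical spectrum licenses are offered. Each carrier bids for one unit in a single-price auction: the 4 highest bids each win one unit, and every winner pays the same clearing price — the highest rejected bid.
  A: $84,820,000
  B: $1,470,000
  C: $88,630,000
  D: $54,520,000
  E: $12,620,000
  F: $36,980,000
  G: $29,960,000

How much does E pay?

Sorting: 88,630,000 (C), 84,820,000 (A), 54,520,000 (D), 36,980,000 (F), 29,960,000 (G), 12,620,000 (E), …
The 4 highest are C, A, D, F.
Clearing price = highest rejected bid = $29,960,000.
E does not win → pays $0.

E pays $0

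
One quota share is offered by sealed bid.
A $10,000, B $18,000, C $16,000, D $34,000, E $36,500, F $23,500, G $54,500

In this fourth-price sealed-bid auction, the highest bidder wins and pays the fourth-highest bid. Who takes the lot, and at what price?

Rule: the highest bidder wins and pays the fourth-highest bid.
Sorting bids: 54,500 (G) > 36,500 (E) > 34,000 (D) > 23,500 (F) > 18,000 (B) > 16,000 (C) > …
G is highest; pays the fourth-highest bid, $23,500.

G pays $23,500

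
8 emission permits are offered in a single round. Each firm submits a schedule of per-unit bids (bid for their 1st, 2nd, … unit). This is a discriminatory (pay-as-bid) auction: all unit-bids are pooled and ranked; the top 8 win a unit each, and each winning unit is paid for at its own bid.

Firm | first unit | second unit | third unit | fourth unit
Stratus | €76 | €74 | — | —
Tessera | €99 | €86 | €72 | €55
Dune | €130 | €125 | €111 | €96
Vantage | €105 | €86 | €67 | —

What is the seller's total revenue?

Total revenue: €838

Pooled unit-bids ranked (top 8): 130 (Dune-1), 125 (Dune-2), 111 (Dune-3), 105 (Vantage-1), 99 (Tessera-1), 96 (Dune-4), 86 (Tessera-2), 86 (Vantage-2)
Next rejected bid: €76 (not a price — pay-as-bid).
Each winning unit pays its own bid.
Revenue = 130 + 125 + 111 + 105 + 99 + 96 + 86 + 86 = €838.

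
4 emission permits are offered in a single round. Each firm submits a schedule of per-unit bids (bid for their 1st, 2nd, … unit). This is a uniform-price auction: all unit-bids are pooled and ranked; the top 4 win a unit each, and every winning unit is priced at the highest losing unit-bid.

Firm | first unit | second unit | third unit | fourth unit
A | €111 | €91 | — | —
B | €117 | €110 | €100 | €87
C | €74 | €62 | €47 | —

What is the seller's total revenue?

Merging the schedules and taking the best 4: 117 (B-1), 111 (A-1), 110 (B-2), 100 (B-3)
First bid not allocated: €91.
Allocation: A 1, B 3. Every unit priced at €91.
Revenue = 4 × 91 = €364.

Total revenue: €364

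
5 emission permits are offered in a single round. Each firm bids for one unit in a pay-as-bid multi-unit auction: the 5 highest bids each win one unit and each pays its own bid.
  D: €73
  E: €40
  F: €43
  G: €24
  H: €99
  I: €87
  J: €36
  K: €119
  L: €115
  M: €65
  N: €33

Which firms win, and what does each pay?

K €119, L €115, H €99, I €87, D €73

Ordering the bids: 119 (K), 115 (L), 99 (H), 87 (I), 73 (D), 65 (M), 43 (F), …
Top 5: K, L, H, I, D.
Each winner pays its own bid: K €119, L €115, H €99, I €87, D €73.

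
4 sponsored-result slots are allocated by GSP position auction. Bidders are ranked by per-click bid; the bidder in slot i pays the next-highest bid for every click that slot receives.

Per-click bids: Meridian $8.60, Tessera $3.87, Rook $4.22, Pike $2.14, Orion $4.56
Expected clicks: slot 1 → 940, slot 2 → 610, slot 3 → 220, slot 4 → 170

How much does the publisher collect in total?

Total revenue: $8075.80

Per-click bids in order: $8.60 (Meridian) > $4.56 (Orion) > $4.22 (Rook) > $3.87 (Tessera) > $2.14 (Pike)
Slot 1: Meridian pays $4.56 × 940 = $4286.40
Slot 2: Orion pays $4.22 × 610 = $2574.20
Slot 3: Rook pays $3.87 × 220 = $851.40
Slot 4: Tessera pays $2.14 × 170 = $363.80
Total = $8075.80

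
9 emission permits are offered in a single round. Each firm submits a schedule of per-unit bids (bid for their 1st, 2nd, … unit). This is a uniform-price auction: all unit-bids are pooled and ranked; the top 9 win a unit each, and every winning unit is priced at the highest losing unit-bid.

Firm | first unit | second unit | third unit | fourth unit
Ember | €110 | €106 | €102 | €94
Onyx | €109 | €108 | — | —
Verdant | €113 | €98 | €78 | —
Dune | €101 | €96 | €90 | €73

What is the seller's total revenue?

Total revenue: €846

Pooled unit-bids ranked (top 9): 113 (Verdant-1), 110 (Ember-1), 109 (Onyx-1), 108 (Onyx-2), 106 (Ember-2), 102 (Ember-3), 101 (Dune-1), 98 (Verdant-2), 96 (Dune-2)
First bid not allocated: €94.
Allocation: Dune 2, Ember 3, Onyx 2, Verdant 2. Every unit priced at €94.
Revenue = 9 × 94 = €846.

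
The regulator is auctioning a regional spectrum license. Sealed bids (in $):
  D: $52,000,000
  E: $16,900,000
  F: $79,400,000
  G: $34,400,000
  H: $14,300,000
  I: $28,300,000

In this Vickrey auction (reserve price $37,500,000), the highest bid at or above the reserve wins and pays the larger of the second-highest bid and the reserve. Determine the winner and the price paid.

Bids in order: 79,400,000 (F) > 52,000,000 (D) > 34,400,000 (G) > 28,300,000 (I) > 16,900,000 (E) > 14,300,000 (H)
Highest eligible bid: F at $79,400,000.
Second-highest bid $52,000,000 exceeds the reserve $37,500,000 → payment $52,000,000.

F pays $52,000,000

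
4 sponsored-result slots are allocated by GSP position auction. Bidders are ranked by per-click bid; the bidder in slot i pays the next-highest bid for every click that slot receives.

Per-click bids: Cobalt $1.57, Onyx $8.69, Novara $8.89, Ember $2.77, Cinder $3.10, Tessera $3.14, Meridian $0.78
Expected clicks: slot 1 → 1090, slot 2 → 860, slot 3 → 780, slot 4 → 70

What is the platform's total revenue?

Ranked by bid: $8.89 (Novara) > $8.69 (Onyx) > $3.14 (Tessera) > $3.10 (Cinder) > $2.77 (Ember) > …
Slot 1: Novara pays $8.69 × 1090 = $9472.10
Slot 2: Onyx pays $3.14 × 860 = $2700.40
Slot 3: Tessera pays $3.10 × 780 = $2418.00
Slot 4: Cinder pays $2.77 × 70 = $193.90
Total = $14784.40

Total revenue: $14784.40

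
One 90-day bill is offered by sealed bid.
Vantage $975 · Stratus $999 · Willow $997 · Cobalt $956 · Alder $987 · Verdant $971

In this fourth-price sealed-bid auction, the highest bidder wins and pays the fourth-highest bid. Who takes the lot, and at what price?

Stratus pays $975

Bids ranked: 999 (Stratus) > 997 (Willow) > 987 (Alder) > 975 (Vantage) > 971 (Verdant) > 956 (Cobalt)
Stratus wins; payment is bid #4 in the ranking = $975.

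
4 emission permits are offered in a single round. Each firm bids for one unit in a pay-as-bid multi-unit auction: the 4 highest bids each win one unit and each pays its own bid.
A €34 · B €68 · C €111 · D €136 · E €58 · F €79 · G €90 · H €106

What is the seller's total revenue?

Bids ranked high→low: 136 (D), 111 (C), 106 (H), 90 (G), 79 (F), 68 (B), …
Winners (4 units): D, C, H, G.
Total revenue = 136 + 111 + 106 + 90 = €443.

Total revenue: €443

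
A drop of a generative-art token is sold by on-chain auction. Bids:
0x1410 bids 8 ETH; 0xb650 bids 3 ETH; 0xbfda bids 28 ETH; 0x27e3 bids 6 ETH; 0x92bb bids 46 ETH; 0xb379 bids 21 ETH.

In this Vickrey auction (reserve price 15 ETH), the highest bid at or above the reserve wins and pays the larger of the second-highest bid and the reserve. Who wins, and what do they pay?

Vickrey auction (reserve price 15 ETH): the highest bid at or above the reserve wins and pays the larger of the second-highest bid and the reserve.
Bids in order: 46 (0x92bb) > 28 (0xbfda) > 21 (0xb379) > 8 (0x1410) > 6 (0x27e3) > 3 (0xb650)
0x92bb has the top bid at or above the reserve (46 ETH).
max(second-highest 28 ETH, reserve 15 ETH) = 28 ETH; the reserve does not bind.

0x92bb pays 28 ETH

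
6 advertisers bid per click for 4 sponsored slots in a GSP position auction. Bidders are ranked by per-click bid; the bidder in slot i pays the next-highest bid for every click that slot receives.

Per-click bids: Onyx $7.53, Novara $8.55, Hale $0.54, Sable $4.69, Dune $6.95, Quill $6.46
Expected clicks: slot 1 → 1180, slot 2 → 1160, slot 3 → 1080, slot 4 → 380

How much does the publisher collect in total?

Total revenue: $25706.40

Sorting advertisers: $8.55 (Novara) > $7.53 (Onyx) > $6.95 (Dune) > $6.46 (Quill) > $4.69 (Sable) > …
Slot 1: Novara pays $7.53 × 1180 = $8885.40
Slot 2: Onyx pays $6.95 × 1160 = $8062.00
Slot 3: Dune pays $6.46 × 1080 = $6976.80
Slot 4: Quill pays $4.69 × 380 = $1782.20
Total = $25706.40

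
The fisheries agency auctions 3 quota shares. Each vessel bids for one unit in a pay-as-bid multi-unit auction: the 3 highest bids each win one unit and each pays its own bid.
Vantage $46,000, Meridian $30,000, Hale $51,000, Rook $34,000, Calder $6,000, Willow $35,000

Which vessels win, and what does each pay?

Ordering the bids: 51,000 (Hale), 46,000 (Vantage), 35,000 (Willow), 34,000 (Rook), 30,000 (Meridian), …
Top 3: Hale, Vantage, Willow.
Each winner pays its own bid: Hale $51,000, Vantage $46,000, Willow $35,000.

Hale $51,000, Vantage $46,000, Willow $35,000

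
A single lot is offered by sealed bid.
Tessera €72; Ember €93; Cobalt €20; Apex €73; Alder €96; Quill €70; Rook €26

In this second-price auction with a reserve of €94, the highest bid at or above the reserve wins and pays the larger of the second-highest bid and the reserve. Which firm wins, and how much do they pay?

Alder pays €94

Bids ranked: 96 (Alder) > 93 (Ember) > 73 (Apex) > 72 (Tessera) > 70 (Quill) > 26 (Rook) > …
Alder has the top bid at or above the reserve (€96).
max(second-highest €93, reserve €94) = €94.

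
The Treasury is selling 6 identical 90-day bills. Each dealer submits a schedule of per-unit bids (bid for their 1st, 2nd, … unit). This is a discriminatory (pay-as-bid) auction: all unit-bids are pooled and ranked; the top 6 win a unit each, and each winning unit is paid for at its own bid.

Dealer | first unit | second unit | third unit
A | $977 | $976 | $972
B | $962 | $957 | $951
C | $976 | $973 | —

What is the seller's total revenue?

Pooled unit-bids ranked (top 6): 977 (A-1), 976 (A-2), 976 (C-1), 973 (C-2), 972 (A-3), 962 (B-1)
Next rejected bid: $957 (not a price — pay-as-bid).
Each winning unit pays its own bid.
Revenue = 977 + 976 + 976 + 973 + 972 + 962 = $5,836.

Total revenue: $5,836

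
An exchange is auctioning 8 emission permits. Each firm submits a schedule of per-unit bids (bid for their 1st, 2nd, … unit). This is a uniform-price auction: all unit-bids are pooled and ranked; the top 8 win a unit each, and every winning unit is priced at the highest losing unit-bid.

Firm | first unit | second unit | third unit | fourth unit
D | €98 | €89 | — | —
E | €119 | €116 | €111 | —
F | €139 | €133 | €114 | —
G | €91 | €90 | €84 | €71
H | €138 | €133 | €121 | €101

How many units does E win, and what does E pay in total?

E: 2 units, pays €222

Merging the schedules and taking the best 8: 139 (F-1), 138 (H-1), 133 (F-2), 133 (H-2), 121 (H-3), 119 (E-1), 116 (E-2), 114 (F-3)
The (k+1)-th unit-bid is €111.
E wins 2 unit(s) at €111 each.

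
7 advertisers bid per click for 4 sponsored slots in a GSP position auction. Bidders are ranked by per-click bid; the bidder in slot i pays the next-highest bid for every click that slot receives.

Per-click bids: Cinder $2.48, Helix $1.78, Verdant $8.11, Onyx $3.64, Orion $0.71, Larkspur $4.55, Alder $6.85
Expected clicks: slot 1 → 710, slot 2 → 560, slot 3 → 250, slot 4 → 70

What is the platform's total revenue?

Total revenue: $8495.10

Ranked by bid: $8.11 (Verdant) > $6.85 (Alder) > $4.55 (Larkspur) > $3.64 (Onyx) > $2.48 (Cinder) > …
Slot 1: Verdant pays $6.85 × 710 = $4863.50
Slot 2: Alder pays $4.55 × 560 = $2548.00
Slot 3: Larkspur pays $3.64 × 250 = $910.00
Slot 4: Onyx pays $2.48 × 70 = $173.60
Total = $8495.10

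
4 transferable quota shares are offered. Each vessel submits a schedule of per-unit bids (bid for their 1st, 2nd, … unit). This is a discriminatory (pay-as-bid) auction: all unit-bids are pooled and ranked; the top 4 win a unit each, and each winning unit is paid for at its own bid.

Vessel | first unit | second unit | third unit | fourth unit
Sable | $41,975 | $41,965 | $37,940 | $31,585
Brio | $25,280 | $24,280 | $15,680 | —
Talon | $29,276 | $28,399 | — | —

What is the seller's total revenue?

All unit-bids, highest first — top 4: 41,975 (Sable-1), 41,965 (Sable-2), 37,940 (Sable-3), 31,585 (Sable-4)
Next rejected bid: $29,276 (not a price — pay-as-bid).
Each winning unit pays its own bid.
Revenue = 41,975 + 41,965 + 37,940 + 31,585 = $153,465.

Total revenue: $153,465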